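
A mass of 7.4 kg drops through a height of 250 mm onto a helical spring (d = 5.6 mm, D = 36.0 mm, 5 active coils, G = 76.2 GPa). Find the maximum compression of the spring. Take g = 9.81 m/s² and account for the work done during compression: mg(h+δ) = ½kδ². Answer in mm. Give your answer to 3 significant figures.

31.9 mm

k = Gd⁴/(8D³N_a) = (76.2×10³)(5.6⁴)/(8·36.0³·5) = 40.155 N/mm
W = mg = 7.4 × 9.81 = 72.594 N
½kδ² − Wδ − Wh = 0 → δ = (W + √(W² + 2kWh))/k
δ = (72.594 + √(5269.9 + 1.45751e+06))/40.155 = (72.594 + 1209.5)/40.155 = 31.927 mm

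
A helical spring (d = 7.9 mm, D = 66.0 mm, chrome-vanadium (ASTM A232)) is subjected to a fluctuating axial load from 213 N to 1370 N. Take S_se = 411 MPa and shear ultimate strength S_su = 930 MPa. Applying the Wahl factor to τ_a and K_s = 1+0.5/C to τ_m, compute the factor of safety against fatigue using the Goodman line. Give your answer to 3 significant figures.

C = D/d = 66.0/7.9 = 8.3544; K_W = (4C−1)/(4C−4)+0.615/C = 1.1756; K_s = 1+0.5/C = 1.0598
F_a = (F_max−F_min)/2 = 578.5 N; F_m = (F_max+F_min)/2 = 791.5 N
τ_a = K_W·8F_aD/(πd³) = 1.1756 × 197.2 = 231.83 MPa
τ_m = K_s·8F_mD/(πd³) = 1.0598 × 269.81 = 285.95 MPa
Goodman: 1/n_f = τ_a/S_se + τ_m/S_su = 231.83/411 + 285.95/930 = 0.56405 + 0.30748 = 0.87153
n_f = 1/0.87153 = 1.147

1.15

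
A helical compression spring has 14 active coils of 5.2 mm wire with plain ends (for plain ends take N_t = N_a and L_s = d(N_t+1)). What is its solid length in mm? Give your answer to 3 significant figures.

plain ends: N_t = N_a = 14
L_s = d·(N_t+1) = 5.2 × 15 = 78 mm

78.0 mm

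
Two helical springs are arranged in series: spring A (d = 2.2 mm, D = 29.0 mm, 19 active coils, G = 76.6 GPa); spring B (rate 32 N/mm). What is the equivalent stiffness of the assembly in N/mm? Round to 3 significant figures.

k_A = Gd⁴/(8D³N_a) = (76.6×10³)(2.2⁴)/(8·29.0³·19) = 0.48404 N/mm
Series: 1/k_eq = 1/0.48404 + 1/32 = 2.0972; k_eq = 0.47683 N/mm

0.477 N/mm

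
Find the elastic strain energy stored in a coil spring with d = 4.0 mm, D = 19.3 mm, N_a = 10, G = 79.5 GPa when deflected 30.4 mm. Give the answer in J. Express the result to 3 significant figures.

16.4 J

k = Gd⁴/(8D³N_a) = (79.5×10³)(4.0⁴)/(8·19.3³·10) = 35.387 N/mm
U = ½kδ² = 0.5 × 35.387 × 30.4² = 16352 N·mm = 16.352 J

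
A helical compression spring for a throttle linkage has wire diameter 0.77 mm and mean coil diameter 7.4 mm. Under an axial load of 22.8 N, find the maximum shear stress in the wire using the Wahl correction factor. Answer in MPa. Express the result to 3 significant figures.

Spring index C = D/d = 7.4/0.77 = 9.6104
K_W = (4C−1)/(4C−4) + 0.615/C = 37.442/34.442 + 0.0640 = 1.1511
τ₀ = 8FD/(πd³) = 8·22.8·7.4/(π·0.77³) = 1349.76/1.4342 = 941.1 MPa
τ_max = K·τ₀ = 1.1511 × 941.1 = 1083.3 MPa

1080 MPa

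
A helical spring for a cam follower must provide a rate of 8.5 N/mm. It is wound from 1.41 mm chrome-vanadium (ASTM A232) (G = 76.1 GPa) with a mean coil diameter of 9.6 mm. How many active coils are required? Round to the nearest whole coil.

N_a = Gd⁴/(8D³k) = (76.1×10³ × 1.41⁴)/(8 × 9.6³ × 8.5)
    = 300788 / 60162 = 5 → 5 coils

5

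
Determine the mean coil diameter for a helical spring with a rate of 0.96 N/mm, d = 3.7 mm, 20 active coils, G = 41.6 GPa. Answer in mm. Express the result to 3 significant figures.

37.0 mm

D = (Gd⁴/(8N_a·k))^(1/3) = (41.6×10³·3.7⁴/(8·20·0.96))^(1/3)
  = (50758.5)^(1/3) = 37.0257 mm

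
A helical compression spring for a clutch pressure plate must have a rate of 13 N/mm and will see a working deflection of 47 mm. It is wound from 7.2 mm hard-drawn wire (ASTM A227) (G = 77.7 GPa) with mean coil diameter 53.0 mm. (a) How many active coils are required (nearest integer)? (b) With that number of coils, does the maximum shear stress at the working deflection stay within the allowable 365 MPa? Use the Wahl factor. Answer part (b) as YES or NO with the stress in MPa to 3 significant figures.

N_a = Gd⁴/(8D³k) = (77.7×10³)(7.2⁴)/(8·53.0³·13) = 13.49 → N_a = 13
Actual rate k = Gd⁴/(8D³·13) = 13.486 N/mm
Working load F = kδ = 13.486·47 = 633.85 N
C = 53.0/7.2 = 7.3611; K_W = (4C−1)/(4C−4)+0.615/C = 1.2015
τ_max = K_W·8FD/(πd³) = 1.2015·229.2 = 275.37 MPa
τ_max ≤ 365 MPa → acceptable

(a) 13 coils; (b) YES, τ_max = 275 MPa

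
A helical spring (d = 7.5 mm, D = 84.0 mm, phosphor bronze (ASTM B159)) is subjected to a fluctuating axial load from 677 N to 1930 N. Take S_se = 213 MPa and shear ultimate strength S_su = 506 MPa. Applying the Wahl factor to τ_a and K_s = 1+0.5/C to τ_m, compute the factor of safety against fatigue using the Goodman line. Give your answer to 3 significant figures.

0.328

C = D/d = 84.0/7.5 = 11.2000; K_W = (4C−1)/(4C−4)+0.615/C = 1.1284; K_s = 1+0.5/C = 1.0446
F_a = (F_max−F_min)/2 = 626.5 N; F_m = (F_max+F_min)/2 = 1303.5 N
τ_a = K_W·8F_aD/(πd³) = 1.1284 × 317.66 = 358.46 MPa
τ_m = K_s·8F_mD/(πd³) = 1.0446 × 660.92 = 690.42 MPa
Goodman: 1/n_f = τ_a/S_se + τ_m/S_su = 358.46/213 + 690.42/506 = 1.68289 + 1.36447 = 3.0474
n_f = 1/3.0474 = 0.3282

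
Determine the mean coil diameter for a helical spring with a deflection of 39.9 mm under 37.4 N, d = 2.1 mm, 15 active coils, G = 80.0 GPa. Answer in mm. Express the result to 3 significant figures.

24.0 mm

Required rate k = F/δ = 37.4/39.9 = 0.93734 N/mm
D = (Gd⁴/(8N_a·k))^(1/3) = (80.0×10³·2.1⁴/(8·15·0.93734))^(1/3)
  = (13832.1)^(1/3) = 24.0047 mm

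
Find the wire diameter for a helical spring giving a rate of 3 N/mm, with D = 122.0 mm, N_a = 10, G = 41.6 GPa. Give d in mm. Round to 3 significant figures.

d = (8D³N_a·k / G)^(1/4) = (8·122.0³·10·3 / (41.6×10³))^0.25
  = (10476)^0.25 = 10.1169 mm

10.1 mm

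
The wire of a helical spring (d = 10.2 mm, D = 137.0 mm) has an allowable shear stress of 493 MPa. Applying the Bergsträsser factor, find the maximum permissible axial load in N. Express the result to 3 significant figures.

1370 N

C = D/d = 137.0/10.2 = 13.4314
K_B = (4C+2)/(4C−3) = 55.725/50.725 = 1.0986
τ_max = K·8FD/(πd³) → F_max = τ_allow·πd³/(8DK)
F_max = 493·π·10.2³/(8·137.0·1.0986) = 1.6436e+06/1204 = 1365.1 N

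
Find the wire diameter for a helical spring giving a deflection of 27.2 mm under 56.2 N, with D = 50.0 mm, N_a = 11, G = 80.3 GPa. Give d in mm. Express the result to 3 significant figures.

4.10 mm

Required rate k = F/δ = 56.2/27.2 = 2.0662 N/mm
d = (8D³N_a·k / G)^(1/4) = (8·50.0³·11·2.0662 / (80.3×10³))^0.25
  = (283.04)^0.25 = 4.1017 mm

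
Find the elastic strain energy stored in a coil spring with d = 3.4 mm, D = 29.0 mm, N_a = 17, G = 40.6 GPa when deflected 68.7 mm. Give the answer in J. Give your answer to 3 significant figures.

3.86 J

k = Gd⁴/(8D³N_a) = (40.6×10³)(3.4⁴)/(8·29.0³·17) = 1.6357 N/mm
U = ½kδ² = 0.5 × 1.6357 × 68.7² = 3860 N·mm = 3.86 J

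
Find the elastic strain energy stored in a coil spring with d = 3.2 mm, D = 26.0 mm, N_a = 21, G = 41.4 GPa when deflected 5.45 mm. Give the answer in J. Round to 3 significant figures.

0.0218 J

k = Gd⁴/(8D³N_a) = (41.4×10³)(3.2⁴)/(8·26.0³·21) = 1.4702 N/mm
U = ½kδ² = 0.5 × 1.4702 × 5.45² = 21.834 N·mm = 0.021834 J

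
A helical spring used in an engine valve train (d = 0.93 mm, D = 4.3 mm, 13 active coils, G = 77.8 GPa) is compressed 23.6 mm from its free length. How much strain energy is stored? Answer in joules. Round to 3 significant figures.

k = Gd⁴/(8D³N_a) = (77.8×10³)(0.93⁴)/(8·4.3³·13) = 7.0384 N/mm
U = ½kδ² = 0.5 × 7.0384 × 23.6² = 1960 N·mm = 1.96 J

1.96 J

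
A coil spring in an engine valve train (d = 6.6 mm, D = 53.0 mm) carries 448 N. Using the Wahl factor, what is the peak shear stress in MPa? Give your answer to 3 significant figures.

Spring index C = D/d = 53.0/6.6 = 8.0303
K_W = (4C−1)/(4C−4) + 0.615/C = 31.121/28.121 + 0.0766 = 1.1833
τ₀ = 8FD/(πd³) = 8·448·53.0/(π·6.6³) = 189952/903.2 = 210.31 MPa
τ_max = K·τ₀ = 1.1833 × 210.31 = 248.85 MPa

249 MPa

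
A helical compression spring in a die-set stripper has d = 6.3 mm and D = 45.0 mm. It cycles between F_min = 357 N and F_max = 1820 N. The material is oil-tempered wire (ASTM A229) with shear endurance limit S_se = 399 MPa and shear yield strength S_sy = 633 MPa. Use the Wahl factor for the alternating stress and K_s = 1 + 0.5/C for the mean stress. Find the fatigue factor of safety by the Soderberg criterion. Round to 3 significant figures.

0.538

C = D/d = 45.0/6.3 = 7.1429; K_W = (4C−1)/(4C−4)+0.615/C = 1.2082; K_s = 1+0.5/C = 1.0700
F_a = (F_max−F_min)/2 = 731.5 N; F_m = (F_max+F_min)/2 = 1088.5 N
τ_a = K_W·8F_aD/(πd³) = 1.2082 × 335.23 = 405.02 MPa
τ_m = K_s·8F_mD/(πd³) = 1.0700 × 498.84 = 533.76 MPa
Soderberg: 1/n_f = τ_a/S_se + τ_m/S_sy = 405.02/399 + 533.76/633 = 1.01510 + 0.84322 = 1.8583
n_f = 1/1.8583 = 0.5381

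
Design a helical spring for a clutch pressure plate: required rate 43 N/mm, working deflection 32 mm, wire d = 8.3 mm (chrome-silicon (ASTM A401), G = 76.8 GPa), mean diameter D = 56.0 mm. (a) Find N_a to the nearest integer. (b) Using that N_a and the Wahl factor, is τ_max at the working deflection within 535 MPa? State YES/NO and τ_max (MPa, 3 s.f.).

(a) 6 coils; (b) YES, τ_max = 422 MPa

N_a = Gd⁴/(8D³k) = (76.8×10³)(8.3⁴)/(8·56.0³·43) = 6.033 → N_a = 6
Actual rate k = Gd⁴/(8D³·6) = 43.238 N/mm
Working load F = kδ = 43.238·32 = 1383.6 N
C = 56.0/8.3 = 6.7470; K_W = (4C−1)/(4C−4)+0.615/C = 1.2217
τ_max = K_W·8FD/(πd³) = 1.2217·345.07 = 421.56 MPa
τ_max ≤ 535 MPa → acceptable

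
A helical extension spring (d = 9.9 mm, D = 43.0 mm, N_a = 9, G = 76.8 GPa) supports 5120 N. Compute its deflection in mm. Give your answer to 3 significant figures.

k = Gd⁴/(8D³N_a) = (76.8×10³)(9.9⁴)/(8·43.0³·9) = 128.87 N/mm
δ = F/k = 5120 / 128.87 = 39.729 mm

39.7 mm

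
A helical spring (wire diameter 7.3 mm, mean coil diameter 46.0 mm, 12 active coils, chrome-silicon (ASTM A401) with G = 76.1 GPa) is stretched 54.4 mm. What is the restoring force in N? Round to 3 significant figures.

1260 N

k = Gd⁴/(8D³N_a) = (76.1×10³)(7.3⁴)/(8·46.0³·12) = 23.128 N/mm
F = k·δ = 23.128 × 54.4 = 1258.1 N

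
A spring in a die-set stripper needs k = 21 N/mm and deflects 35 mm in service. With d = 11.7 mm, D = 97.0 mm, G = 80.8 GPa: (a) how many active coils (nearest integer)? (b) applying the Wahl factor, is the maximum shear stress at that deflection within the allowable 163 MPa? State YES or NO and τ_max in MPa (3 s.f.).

N_a = Gd⁴/(8D³k) = (80.8×10³)(11.7⁴)/(8·97.0³·21) = 9.875 → N_a = 10
Actual rate k = Gd⁴/(8D³·10) = 20.737 N/mm
Working load F = kδ = 20.737·35 = 725.8 N
C = 97.0/11.7 = 8.2906; K_W = (4C−1)/(4C−4)+0.615/C = 1.1771
τ_max = K_W·8FD/(πd³) = 1.1771·111.94 = 131.76 MPa
τ_max ≤ 163 MPa → acceptable

(a) 10 coils; (b) YES, τ_max = 132 MPa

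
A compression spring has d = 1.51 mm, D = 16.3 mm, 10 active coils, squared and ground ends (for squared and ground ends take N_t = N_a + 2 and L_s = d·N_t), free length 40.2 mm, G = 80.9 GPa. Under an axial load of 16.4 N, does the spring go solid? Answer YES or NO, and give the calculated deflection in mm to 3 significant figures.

NO, δ = 13.5 mm

k = Gd⁴/(8D³N_a) = (80.9×10³)(1.51⁴)/(8·16.3³·10) = 1.214 N/mm
N_t = 12; L_s = 1.51·12 = 18.12 mm; δ_solid = L₀ − L_s = 40.2 − 18.12 = 22.08 mm
δ = F/k = 16.4/1.214 = 13.51 mm
δ < δ_solid → spring does not go solid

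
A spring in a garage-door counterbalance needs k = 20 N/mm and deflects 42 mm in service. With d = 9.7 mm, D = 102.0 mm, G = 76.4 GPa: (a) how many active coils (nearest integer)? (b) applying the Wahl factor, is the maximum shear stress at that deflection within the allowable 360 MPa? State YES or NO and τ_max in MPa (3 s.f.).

N_a = Gd⁴/(8D³k) = (76.4×10³)(9.7⁴)/(8·102.0³·20) = 3.983 → N_a = 4
Actual rate k = Gd⁴/(8D³·4) = 19.917 N/mm
Working load F = kδ = 19.917·42 = 836.53 N
C = 102.0/9.7 = 10.5155; K_W = (4C−1)/(4C−4)+0.615/C = 1.1373
τ_max = K_W·8FD/(πd³) = 1.1373·238.07 = 270.76 MPa
τ_max ≤ 360 MPa → acceptable

(a) 4 coils; (b) YES, τ_max = 271 MPa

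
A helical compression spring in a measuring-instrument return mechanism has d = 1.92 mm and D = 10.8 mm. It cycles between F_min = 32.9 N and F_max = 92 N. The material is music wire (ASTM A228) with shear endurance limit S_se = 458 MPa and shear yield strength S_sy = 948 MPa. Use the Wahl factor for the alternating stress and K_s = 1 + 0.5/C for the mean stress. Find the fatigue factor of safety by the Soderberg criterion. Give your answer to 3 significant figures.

C = D/d = 10.8/1.92 = 5.6250; K_W = (4C−1)/(4C−4)+0.615/C = 1.2715; K_s = 1+0.5/C = 1.0889
F_a = (F_max−F_min)/2 = 29.55 N; F_m = (F_max+F_min)/2 = 62.45 N
τ_a = K_W·8F_aD/(πd³) = 1.2715 × 114.82 = 145.99 MPa
τ_m = K_s·8F_mD/(πd³) = 1.0889 × 242.66 = 264.23 MPa
Soderberg: 1/n_f = τ_a/S_se + τ_m/S_sy = 145.99/458 + 264.23/948 = 0.31876 + 0.27872 = 0.59748
n_f = 1/0.59748 = 1.674

1.67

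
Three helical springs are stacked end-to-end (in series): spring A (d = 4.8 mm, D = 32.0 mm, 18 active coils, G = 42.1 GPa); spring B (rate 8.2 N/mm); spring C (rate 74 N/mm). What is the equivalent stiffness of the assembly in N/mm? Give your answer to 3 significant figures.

k_A = Gd⁴/(8D³N_a) = (42.1×10³)(4.8⁴)/(8·32.0³·18) = 4.7363 N/mm
Series: 1/k_eq = 1/4.7363 + 1/8.2 + 1/74 = 0.3466; k_eq = 2.8852 N/mm

2.89 N/mm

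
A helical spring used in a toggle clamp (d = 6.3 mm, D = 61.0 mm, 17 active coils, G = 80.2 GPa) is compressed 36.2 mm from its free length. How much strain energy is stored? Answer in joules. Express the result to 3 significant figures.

2.68 J

k = Gd⁴/(8D³N_a) = (80.2×10³)(6.3⁴)/(8·61.0³·17) = 4.0927 N/mm
U = ½kδ² = 0.5 × 4.0927 × 36.2² = 2681.6 N·mm = 2.6816 J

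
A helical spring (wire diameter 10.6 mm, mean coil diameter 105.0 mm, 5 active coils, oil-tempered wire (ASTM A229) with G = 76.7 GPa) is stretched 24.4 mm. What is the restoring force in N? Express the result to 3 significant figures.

510 N

k = Gd⁴/(8D³N_a) = (76.7×10³)(10.6⁴)/(8·105.0³·5) = 20.912 N/mm
F = k·δ = 20.912 × 24.4 = 510.25 N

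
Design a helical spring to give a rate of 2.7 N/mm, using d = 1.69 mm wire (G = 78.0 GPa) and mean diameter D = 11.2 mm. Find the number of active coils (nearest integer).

N_a = Gd⁴/(8D³k) = (78.0×10³ × 1.69⁴)/(8 × 11.2³ × 2.7)
    = 636270 / 30346.4 = 20.97 → 21 coils

21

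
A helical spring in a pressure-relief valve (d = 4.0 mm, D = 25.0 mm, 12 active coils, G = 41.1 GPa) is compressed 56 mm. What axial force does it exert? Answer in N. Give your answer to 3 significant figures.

k = Gd⁴/(8D³N_a) = (41.1×10³)(4.0⁴)/(8·25.0³·12) = 7.0144 N/mm
F = k·δ = 7.0144 × 56 = 392.81 N

393 N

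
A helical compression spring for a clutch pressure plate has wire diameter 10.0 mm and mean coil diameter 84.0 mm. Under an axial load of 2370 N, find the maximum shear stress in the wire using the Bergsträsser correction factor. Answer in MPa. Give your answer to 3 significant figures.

590 MPa

Spring index C = D/d = 84.0/10.0 = 8.4000
K_B = (4C+2)/(4C−3) = 35.600/30.600 = 1.1634
τ₀ = 8FD/(πd³) = 8·2370·84.0/(π·10.0³) = 1.59264e+06/3141.6 = 506.95 MPa
τ_max = K·τ₀ = 1.1634 × 506.95 = 589.79 MPa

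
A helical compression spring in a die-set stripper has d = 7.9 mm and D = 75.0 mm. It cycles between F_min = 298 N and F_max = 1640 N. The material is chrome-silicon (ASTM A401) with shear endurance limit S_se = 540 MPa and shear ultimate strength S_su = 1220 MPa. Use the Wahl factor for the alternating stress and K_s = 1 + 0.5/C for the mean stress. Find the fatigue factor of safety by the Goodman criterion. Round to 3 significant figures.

C = D/d = 75.0/7.9 = 9.4937; K_W = (4C−1)/(4C−4)+0.615/C = 1.1531; K_s = 1+0.5/C = 1.0527
F_a = (F_max−F_min)/2 = 671 N; F_m = (F_max+F_min)/2 = 969 N
τ_a = K_W·8F_aD/(πd³) = 1.1531 × 259.92 = 299.71 MPa
τ_m = K_s·8F_mD/(πd³) = 1.0527 × 375.36 = 395.13 MPa
Goodman: 1/n_f = τ_a/S_se + τ_m/S_su = 299.71/540 + 395.13/1220 = 0.55502 + 0.32387 = 0.87889
n_f = 1/0.87889 = 1.138

1.14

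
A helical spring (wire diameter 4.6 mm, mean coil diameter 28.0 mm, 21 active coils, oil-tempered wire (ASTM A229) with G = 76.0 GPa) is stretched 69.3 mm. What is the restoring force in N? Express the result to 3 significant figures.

k = Gd⁴/(8D³N_a) = (76.0×10³)(4.6⁴)/(8·28.0³·21) = 9.227 N/mm
F = k·δ = 9.227 × 69.3 = 639.43 N

639 N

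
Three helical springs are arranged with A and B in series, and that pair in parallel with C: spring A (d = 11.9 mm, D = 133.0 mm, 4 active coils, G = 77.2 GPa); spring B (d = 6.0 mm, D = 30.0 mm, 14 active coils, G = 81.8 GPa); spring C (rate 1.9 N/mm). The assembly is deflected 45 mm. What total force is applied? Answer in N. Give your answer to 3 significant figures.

k_A = Gd⁴/(8D³N_a) = (77.2×10³)(11.9⁴)/(8·133.0³·4) = 20.564 N/mm
k_B = Gd⁴/(8D³N_a) = (81.8×10³)(6.0⁴)/(8·30.0³·14) = 35.057 N/mm
Springs A,B series: k_AB = 1/(1/20.564+1/35.057) = 12.961 N/mm; parallel with C: k_eq = 12.961+1.9 = 14.861 N/mm
F = k_eq·δ = 14.861·45 = 668.75 N

669 N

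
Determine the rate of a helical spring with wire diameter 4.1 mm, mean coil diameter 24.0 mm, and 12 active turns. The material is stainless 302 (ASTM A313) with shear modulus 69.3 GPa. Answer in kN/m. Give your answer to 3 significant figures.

14.8 kN/m

k = Gd⁴/(8D³N_a) = (69.3×10³ × 4.1⁴) / (8 × 24.0³ × 12)
  = 1.95825e+07 / 1.3271e+06 = 14.756 N/mm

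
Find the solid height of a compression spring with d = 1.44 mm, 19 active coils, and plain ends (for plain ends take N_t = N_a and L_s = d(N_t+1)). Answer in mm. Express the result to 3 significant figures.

plain ends: N_t = N_a = 19
L_s = d·(N_t+1) = 1.44 × 20 = 28.8 mm

28.8 mm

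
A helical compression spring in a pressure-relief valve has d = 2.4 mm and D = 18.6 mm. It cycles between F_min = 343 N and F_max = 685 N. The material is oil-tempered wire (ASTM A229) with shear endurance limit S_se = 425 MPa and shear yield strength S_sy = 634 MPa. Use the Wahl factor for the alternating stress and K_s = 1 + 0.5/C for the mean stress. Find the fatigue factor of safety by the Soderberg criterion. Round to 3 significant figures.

C = D/d = 18.6/2.4 = 7.7500; K_W = (4C−1)/(4C−4)+0.615/C = 1.1905; K_s = 1+0.5/C = 1.0645
F_a = (F_max−F_min)/2 = 171 N; F_m = (F_max+F_min)/2 = 514 N
τ_a = K_W·8F_aD/(πd³) = 1.1905 × 585.89 = 697.48 MPa
τ_m = K_s·8F_mD/(πd³) = 1.0645 × 1761.1 = 1874.7 MPa
Soderberg: 1/n_f = τ_a/S_se + τ_m/S_sy = 697.48/425 + 1874.7/634 = 1.64113 + 2.95696 = 4.5981
n_f = 1/4.5981 = 0.2175

0.217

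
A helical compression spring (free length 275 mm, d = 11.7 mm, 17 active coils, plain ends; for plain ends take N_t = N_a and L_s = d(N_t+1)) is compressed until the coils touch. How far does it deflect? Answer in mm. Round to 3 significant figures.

64.4 mm

N_t = 17; L_s = 11.7·18 = 210.6 mm
δ_solid = L₀ − L_s = 275 − 210.6 = 64.4 mm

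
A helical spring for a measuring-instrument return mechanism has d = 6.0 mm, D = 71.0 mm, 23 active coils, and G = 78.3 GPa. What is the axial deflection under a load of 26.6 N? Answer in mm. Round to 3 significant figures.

k = Gd⁴/(8D³N_a) = (78.3×10³)(6.0⁴)/(8·71.0³·23) = 1.5409 N/mm
δ = F/k = 26.6 / 1.5409 = 17.263 mm

17.3 mm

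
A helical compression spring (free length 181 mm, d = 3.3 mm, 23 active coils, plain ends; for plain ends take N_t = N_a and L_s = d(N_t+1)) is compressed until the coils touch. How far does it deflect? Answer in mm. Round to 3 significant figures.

N_t = 23; L_s = 3.3·24 = 79.2 mm
δ_solid = L₀ − L_s = 181 − 79.2 = 101.8 mm

102 mm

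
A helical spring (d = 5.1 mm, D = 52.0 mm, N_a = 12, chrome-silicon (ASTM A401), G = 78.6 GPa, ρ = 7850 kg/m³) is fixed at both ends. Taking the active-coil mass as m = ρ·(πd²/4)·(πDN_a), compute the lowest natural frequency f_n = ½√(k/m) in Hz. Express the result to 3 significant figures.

56.0 Hz

k = Gd⁴/(8D³N_a) = (78.6×10³)(5.1⁴)/(8·52.0³·12) = 3.9393 N/mm = 3939.3 N/m
Wire length L = πDN_a = π·52.0·12 = 1960.4 mm
m = ρ·(πd²/4)·L = 7850 × 20.428×10⁻⁶ m² × 1.9604 m = 0.31437 kg
f_n = ½√(k/m) = 0.5·√(3939.3/0.31437) = 0.5·√(12531) = 55.971 Hz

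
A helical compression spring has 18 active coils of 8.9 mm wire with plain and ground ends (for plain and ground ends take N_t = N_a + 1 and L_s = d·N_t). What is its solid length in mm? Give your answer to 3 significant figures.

169 mm

plain and ground ends: N_t = N_a + 1 = 18 + 1 = 19
L_s = d·N_t = 8.9 × 19 = 169.1 mm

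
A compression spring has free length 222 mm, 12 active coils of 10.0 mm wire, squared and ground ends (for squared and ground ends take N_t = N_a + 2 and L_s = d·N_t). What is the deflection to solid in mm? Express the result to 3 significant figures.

N_t = 14; L_s = 10.0·14 = 140 mm
δ_solid = L₀ − L_s = 222 − 140 = 82 mm

82.0 mm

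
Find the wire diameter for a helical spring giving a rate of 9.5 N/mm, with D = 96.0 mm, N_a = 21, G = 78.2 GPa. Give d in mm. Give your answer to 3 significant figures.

11.6 mm

d = (8D³N_a·k / G)^(1/4) = (8·96.0³·21·9.5 / (78.2×10³))^0.25
  = (18057)^0.25 = 11.5920 mm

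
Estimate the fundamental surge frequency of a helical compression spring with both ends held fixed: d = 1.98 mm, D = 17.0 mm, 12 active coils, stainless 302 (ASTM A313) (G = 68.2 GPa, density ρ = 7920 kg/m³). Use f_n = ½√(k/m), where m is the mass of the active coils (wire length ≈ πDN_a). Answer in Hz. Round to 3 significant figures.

k = Gd⁴/(8D³N_a) = (68.2×10³)(1.98⁴)/(8·17.0³·12) = 2.2224 N/mm = 2222.4 N/m
Wire length L = πDN_a = π·17.0·12 = 640.88 mm
m = ρ·(πd²/4)·L = 7920 × 3.0791×10⁻⁶ m² × 0.64088 m = 0.015629 kg
f_n = ½√(k/m) = 0.5·√(2222.4/0.015629) = 0.5·√(1.422e+05) = 188.55 Hz

189 Hz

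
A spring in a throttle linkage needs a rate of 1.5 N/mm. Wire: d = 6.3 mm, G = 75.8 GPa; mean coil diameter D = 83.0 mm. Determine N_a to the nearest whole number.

17

N_a = Gd⁴/(8D³k) = (75.8×10³ × 6.3⁴)/(8 × 83.0³ × 1.5)
    = 1.19407e+08 / 6.86144e+06 = 17.4 → 17 coils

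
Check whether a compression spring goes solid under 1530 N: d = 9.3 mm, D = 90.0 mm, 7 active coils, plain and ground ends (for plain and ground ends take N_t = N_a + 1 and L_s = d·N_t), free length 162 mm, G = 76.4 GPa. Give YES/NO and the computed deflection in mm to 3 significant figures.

YES, δ = 109 mm

k = Gd⁴/(8D³N_a) = (76.4×10³)(9.3⁴)/(8·90.0³·7) = 13.999 N/mm
N_t = 8; L_s = 9.3·8 = 74.4 mm; δ_solid = L₀ − L_s = 162 − 74.4 = 87.6 mm
δ = F/k = 1530/13.999 = 109.29 mm
δ ≥ δ_solid → spring goes solid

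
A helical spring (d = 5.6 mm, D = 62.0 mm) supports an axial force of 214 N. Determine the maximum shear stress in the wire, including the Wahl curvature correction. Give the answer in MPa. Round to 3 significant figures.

217 MPa

Spring index C = D/d = 62.0/5.6 = 11.0714
K_W = (4C−1)/(4C−4) + 0.615/C = 43.286/40.286 + 0.0555 = 1.1300
τ₀ = 8FD/(πd³) = 8·214·62.0/(π·5.6³) = 106144/551.71 = 192.39 MPa
τ_max = K·τ₀ = 1.1300 × 192.39 = 217.4 MPa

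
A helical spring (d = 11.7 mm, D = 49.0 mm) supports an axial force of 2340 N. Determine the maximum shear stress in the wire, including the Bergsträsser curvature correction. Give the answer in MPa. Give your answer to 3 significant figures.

249 MPa

Spring index C = D/d = 49.0/11.7 = 4.1880
K_B = (4C+2)/(4C−3) = 18.752/13.752 = 1.3636
τ₀ = 8FD/(πd³) = 8·2340·49.0/(π·11.7³) = 917280/5031.6 = 182.3 MPa
τ_max = K·τ₀ = 1.3636 × 182.3 = 248.59 MPa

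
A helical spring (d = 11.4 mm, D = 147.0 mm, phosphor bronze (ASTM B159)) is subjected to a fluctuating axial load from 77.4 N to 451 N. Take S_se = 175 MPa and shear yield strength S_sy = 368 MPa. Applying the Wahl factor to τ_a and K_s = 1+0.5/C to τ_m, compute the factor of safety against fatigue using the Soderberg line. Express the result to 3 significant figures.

C = D/d = 147.0/11.4 = 12.8947; K_W = (4C−1)/(4C−4)+0.615/C = 1.1107; K_s = 1+0.5/C = 1.0388
F_a = (F_max−F_min)/2 = 186.8 N; F_m = (F_max+F_min)/2 = 264.2 N
τ_a = K_W·8F_aD/(πd³) = 1.1107 × 47.198 = 52.425 MPa
τ_m = K_s·8F_mD/(πd³) = 1.0388 × 66.754 = 69.342 MPa
Soderberg: 1/n_f = τ_a/S_se + τ_m/S_sy = 52.425/175 + 69.342/368 = 0.29957 + 0.18843 = 0.488
n_f = 1/0.488 = 2.049

2.05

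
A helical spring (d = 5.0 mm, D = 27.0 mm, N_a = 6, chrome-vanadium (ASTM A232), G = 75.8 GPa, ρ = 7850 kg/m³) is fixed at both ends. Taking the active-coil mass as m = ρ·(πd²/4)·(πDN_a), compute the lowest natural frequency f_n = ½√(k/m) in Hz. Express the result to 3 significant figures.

400 Hz

k = Gd⁴/(8D³N_a) = (75.8×10³)(5.0⁴)/(8·27.0³·6) = 50.144 N/mm = 50144 N/m
Wire length L = πDN_a = π·27.0·6 = 508.94 mm
m = ρ·(πd²/4)·L = 7850 × 19.635×10⁻⁶ m² × 0.50894 m = 0.078445 kg
f_n = ½√(k/m) = 0.5·√(50144/0.078445) = 0.5·√(6.3922e+05) = 399.76 Hz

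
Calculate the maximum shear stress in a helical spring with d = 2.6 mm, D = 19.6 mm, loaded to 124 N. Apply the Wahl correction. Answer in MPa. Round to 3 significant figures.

Spring index C = D/d = 19.6/2.6 = 7.5385
K_W = (4C−1)/(4C−4) + 0.615/C = 29.154/26.154 + 0.0816 = 1.1963
τ₀ = 8FD/(πd³) = 8·124·19.6/(π·2.6³) = 19443.2/55.217 = 352.13 MPa
τ_max = K·τ₀ = 1.1963 × 352.13 = 421.24 MPa

421 MPa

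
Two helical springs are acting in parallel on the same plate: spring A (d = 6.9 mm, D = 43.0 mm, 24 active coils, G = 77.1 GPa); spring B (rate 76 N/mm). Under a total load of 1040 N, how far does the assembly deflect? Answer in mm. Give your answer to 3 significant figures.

k_A = Gd⁴/(8D³N_a) = (77.1×10³)(6.9⁴)/(8·43.0³·24) = 11.448 N/mm
Parallel: k_eq = 11.448 + 76 = 87.448 N/mm
δ = F/k_eq = 1040/87.448 = 11.893 mm

11.9 mm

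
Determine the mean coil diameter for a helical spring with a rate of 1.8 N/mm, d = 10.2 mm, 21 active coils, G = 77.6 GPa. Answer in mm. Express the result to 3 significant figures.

141 mm

D = (Gd⁴/(8N_a·k))^(1/3) = (77.6×10³·10.2⁴/(8·21·1.8))^(1/3)
  = (2.77767e+06)^(1/3) = 140.5703 mm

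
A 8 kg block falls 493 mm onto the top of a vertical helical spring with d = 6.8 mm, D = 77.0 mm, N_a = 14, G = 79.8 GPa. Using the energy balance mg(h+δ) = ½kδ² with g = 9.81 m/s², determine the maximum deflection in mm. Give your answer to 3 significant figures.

178 mm

k = Gd⁴/(8D³N_a) = (79.8×10³)(6.8⁴)/(8·77.0³·14) = 3.3369 N/mm
W = mg = 8 × 9.81 = 78.48 N
½kδ² − Wδ − Wh = 0 → δ = (W + √(W² + 2kWh))/k
δ = (78.48 + √(6159.1 + 258217))/3.3369 = (78.48 + 514.17)/3.3369 = 177.6 mm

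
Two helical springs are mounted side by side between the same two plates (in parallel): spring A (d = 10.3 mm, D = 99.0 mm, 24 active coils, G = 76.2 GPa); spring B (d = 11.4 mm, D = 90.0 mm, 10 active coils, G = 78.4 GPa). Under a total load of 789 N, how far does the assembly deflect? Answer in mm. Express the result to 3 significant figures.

28.9 mm

k_A = Gd⁴/(8D³N_a) = (76.2×10³)(10.3⁴)/(8·99.0³·24) = 4.6036 N/mm
k_B = Gd⁴/(8D³N_a) = (78.4×10³)(11.4⁴)/(8·90.0³·10) = 22.705 N/mm
Parallel: k_eq = 4.6036 + 22.705 = 27.308 N/mm
δ = F/k_eq = 789/27.308 = 28.892 mm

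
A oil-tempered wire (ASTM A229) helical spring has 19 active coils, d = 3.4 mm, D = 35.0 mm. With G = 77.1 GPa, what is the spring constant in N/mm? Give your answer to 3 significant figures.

1.58 N/mm

k = Gd⁴/(8D³N_a) = (77.1×10³ × 3.4⁴) / (8 × 35.0³ × 19)
  = 1.03032e+07 / 6.517e+06 = 1.581 N/mm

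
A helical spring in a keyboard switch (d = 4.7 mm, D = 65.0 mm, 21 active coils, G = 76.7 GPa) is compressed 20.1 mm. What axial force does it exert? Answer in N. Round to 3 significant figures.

k = Gd⁴/(8D³N_a) = (76.7×10³)(4.7⁴)/(8·65.0³·21) = 0.81122 N/mm
F = k·δ = 0.81122 × 20.1 = 16.305 N

16.3 N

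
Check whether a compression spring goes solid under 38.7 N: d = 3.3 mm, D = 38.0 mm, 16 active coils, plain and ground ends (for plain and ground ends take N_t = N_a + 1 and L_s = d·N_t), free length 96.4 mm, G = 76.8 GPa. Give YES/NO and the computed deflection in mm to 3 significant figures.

k = Gd⁴/(8D³N_a) = (76.8×10³)(3.3⁴)/(8·38.0³·16) = 1.2967 N/mm
N_t = 17; L_s = 3.3·17 = 56.1 mm; δ_solid = L₀ − L_s = 96.4 − 56.1 = 40.3 mm
δ = F/k = 38.7/1.2967 = 29.844 mm
δ < δ_solid → spring does not go solid

NO, δ = 29.8 mm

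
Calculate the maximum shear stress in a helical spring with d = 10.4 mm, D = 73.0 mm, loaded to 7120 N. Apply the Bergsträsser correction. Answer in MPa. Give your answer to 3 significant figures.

Spring index C = D/d = 73.0/10.4 = 7.0192
K_B = (4C+2)/(4C−3) = 30.077/25.077 = 1.1994
τ₀ = 8FD/(πd³) = 8·7120·73.0/(π·10.4³) = 4.15808e+06/3533.9 = 1176.6 MPa
τ_max = K·τ₀ = 1.1994 × 1176.6 = 1411.2 MPa

1410 MPa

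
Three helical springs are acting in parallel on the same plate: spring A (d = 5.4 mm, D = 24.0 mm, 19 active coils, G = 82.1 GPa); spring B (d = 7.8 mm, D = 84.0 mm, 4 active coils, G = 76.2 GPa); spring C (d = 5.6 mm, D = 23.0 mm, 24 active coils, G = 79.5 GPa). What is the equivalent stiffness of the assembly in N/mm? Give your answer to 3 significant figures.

81.6 N/mm

k_A = Gd⁴/(8D³N_a) = (82.1×10³)(5.4⁴)/(8·24.0³·19) = 33.223 N/mm
k_B = Gd⁴/(8D³N_a) = (76.2×10³)(7.8⁴)/(8·84.0³·4) = 14.871 N/mm
k_C = Gd⁴/(8D³N_a) = (79.5×10³)(5.6⁴)/(8·23.0³·24) = 33.468 N/mm
Parallel: k_eq = 33.223 + 14.871 + 33.468 = 81.563 N/mm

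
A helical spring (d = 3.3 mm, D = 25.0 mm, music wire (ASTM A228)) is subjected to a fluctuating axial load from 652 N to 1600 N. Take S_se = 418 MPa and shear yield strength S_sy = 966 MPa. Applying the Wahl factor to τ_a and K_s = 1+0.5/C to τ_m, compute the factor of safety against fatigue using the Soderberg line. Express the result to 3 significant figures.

0.217

C = D/d = 25.0/3.3 = 7.5758; K_W = (4C−1)/(4C−4)+0.615/C = 1.1952; K_s = 1+0.5/C = 1.0660
F_a = (F_max−F_min)/2 = 474 N; F_m = (F_max+F_min)/2 = 1126 N
τ_a = K_W·8F_aD/(πd³) = 1.1952 × 839.69 = 1003.6 MPa
τ_m = K_s·8F_mD/(πd³) = 1.0660 × 1994.7 = 2126.3 MPa
Soderberg: 1/n_f = τ_a/S_se + τ_m/S_sy = 1003.6/418 + 2126.3/966 = 2.40101 + 2.20119 = 4.6022
n_f = 1/4.6022 = 0.2173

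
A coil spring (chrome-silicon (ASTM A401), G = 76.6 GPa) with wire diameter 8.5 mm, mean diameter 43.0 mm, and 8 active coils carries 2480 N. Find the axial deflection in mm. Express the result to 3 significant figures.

k = Gd⁴/(8D³N_a) = (76.6×10³)(8.5⁴)/(8·43.0³·8) = 78.581 N/mm
δ = F/k = 2480 / 78.581 = 31.56 mm

31.6 mm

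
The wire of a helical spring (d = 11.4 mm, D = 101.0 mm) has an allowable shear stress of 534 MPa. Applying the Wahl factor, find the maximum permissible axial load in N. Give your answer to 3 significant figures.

2640 N

C = D/d = 101.0/11.4 = 8.8596
K_W = (4C−1)/(4C−4) + 0.615/C = 34.439/31.439 + 0.0694 = 1.1648
τ_max = K·8FD/(πd³) → F_max = τ_allow·πd³/(8DK)
F_max = 534·π·11.4³/(8·101.0·1.1648) = 2.4855e+06/941.19 = 2640.8 N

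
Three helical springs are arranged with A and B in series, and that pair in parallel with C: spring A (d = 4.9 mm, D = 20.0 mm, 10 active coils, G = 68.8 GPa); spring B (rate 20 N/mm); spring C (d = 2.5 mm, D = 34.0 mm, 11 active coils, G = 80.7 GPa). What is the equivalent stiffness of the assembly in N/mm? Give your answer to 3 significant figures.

k_A = Gd⁴/(8D³N_a) = (68.8×10³)(4.9⁴)/(8·20.0³·10) = 61.972 N/mm
k_C = Gd⁴/(8D³N_a) = (80.7×10³)(2.5⁴)/(8·34.0³·11) = 0.91141 N/mm
Springs A,B series: k_AB = 1/(1/61.972+1/20) = 15.12 N/mm; parallel with C: k_eq = 15.12+0.91141 = 16.032 N/mm

16.0 N/mm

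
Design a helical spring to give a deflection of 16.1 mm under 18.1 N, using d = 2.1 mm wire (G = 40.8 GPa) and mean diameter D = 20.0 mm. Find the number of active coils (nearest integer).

Required rate k = F/δ = 18.1/16.1 = 1.1242 N/mm
N_a = Gd⁴/(8D³k) = (40.8×10³ × 2.1⁴)/(8 × 20.0³ × 1.1242)
    = 793482 / 71950.3 = 11.03 → 11 coils

11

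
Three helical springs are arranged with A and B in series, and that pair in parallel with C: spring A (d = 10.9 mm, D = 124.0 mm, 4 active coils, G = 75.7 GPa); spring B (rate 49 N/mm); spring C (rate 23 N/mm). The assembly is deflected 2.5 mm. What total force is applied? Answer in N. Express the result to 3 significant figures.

89.8 N

k_A = Gd⁴/(8D³N_a) = (75.7×10³)(10.9⁴)/(8·124.0³·4) = 17.514 N/mm
Springs A,B series: k_AB = 1/(1/17.514+1/49) = 12.902 N/mm; parallel with C: k_eq = 12.902+23 = 35.902 N/mm
F = k_eq·δ = 35.902·2.5 = 89.756 N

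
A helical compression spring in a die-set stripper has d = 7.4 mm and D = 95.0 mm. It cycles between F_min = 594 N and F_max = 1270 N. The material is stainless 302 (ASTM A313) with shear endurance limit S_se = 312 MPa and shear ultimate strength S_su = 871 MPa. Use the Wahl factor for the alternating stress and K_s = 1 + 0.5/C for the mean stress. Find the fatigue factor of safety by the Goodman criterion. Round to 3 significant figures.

0.723

C = D/d = 95.0/7.4 = 12.8378; K_W = (4C−1)/(4C−4)+0.615/C = 1.1113; K_s = 1+0.5/C = 1.0389
F_a = (F_max−F_min)/2 = 338 N; F_m = (F_max+F_min)/2 = 932 N
τ_a = K_W·8F_aD/(πd³) = 1.1113 × 201.78 = 224.23 MPa
τ_m = K_s·8F_mD/(πd³) = 1.0389 × 556.4 = 578.07 MPa
Goodman: 1/n_f = τ_a/S_se + τ_m/S_su = 224.23/312 + 578.07/871 = 0.71870 + 0.66368 = 1.3824
n_f = 1/1.3824 = 0.7234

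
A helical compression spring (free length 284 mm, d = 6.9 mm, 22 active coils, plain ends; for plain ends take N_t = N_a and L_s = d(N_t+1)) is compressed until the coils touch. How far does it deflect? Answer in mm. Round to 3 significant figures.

125 mm

N_t = 22; L_s = 6.9·23 = 158.7 mm
δ_solid = L₀ − L_s = 284 − 158.7 = 125.3 mm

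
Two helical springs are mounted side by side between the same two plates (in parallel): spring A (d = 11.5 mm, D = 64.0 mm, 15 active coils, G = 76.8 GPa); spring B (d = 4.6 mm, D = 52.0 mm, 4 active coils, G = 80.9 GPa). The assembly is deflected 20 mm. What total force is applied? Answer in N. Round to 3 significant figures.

1020 N

k_A = Gd⁴/(8D³N_a) = (76.8×10³)(11.5⁴)/(8·64.0³·15) = 42.7 N/mm
k_B = Gd⁴/(8D³N_a) = (80.9×10³)(4.6⁴)/(8·52.0³·4) = 8.0504 N/mm
Parallel: k_eq = 42.7 + 8.0504 = 50.751 N/mm
F = k_eq·δ = 50.751·20 = 1015 N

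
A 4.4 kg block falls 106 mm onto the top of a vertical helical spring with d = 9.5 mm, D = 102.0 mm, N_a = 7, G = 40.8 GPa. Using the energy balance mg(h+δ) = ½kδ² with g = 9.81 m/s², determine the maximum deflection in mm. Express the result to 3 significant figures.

48.9 mm

k = Gd⁴/(8D³N_a) = (40.8×10³)(9.5⁴)/(8·102.0³·7) = 5.592 N/mm
W = mg = 4.4 × 9.81 = 43.164 N
½kδ² − Wδ − Wh = 0 → δ = (W + √(W² + 2kWh))/k
δ = (43.164 + √(1863.1 + 51171))/5.592 = (43.164 + 230.29)/5.592 = 48.901 mm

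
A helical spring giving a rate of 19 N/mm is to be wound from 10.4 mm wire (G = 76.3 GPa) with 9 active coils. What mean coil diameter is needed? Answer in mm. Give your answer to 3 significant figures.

D = (Gd⁴/(8N_a·k))^(1/3) = (76.3×10³·10.4⁴/(8·9·19))^(1/3)
  = (652487)^(1/3) = 86.7342 mm

86.7 mm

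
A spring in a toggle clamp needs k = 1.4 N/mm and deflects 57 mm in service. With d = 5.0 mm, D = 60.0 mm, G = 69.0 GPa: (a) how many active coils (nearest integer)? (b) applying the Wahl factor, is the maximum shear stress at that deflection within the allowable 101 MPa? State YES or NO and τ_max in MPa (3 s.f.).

(a) 18 coils; (b) NO, τ_max = 108 MPa

N_a = Gd⁴/(8D³k) = (69.0×10³)(5.0⁴)/(8·60.0³·1.4) = 17.83 → N_a = 18
Actual rate k = Gd⁴/(8D³·18) = 1.3865 N/mm
Working load F = kδ = 1.3865·57 = 79.029 N
C = 60.0/5.0 = 12.0000; K_W = (4C−1)/(4C−4)+0.615/C = 1.1194
τ_max = K_W·8FD/(πd³) = 1.1194·96.598 = 108.14 MPa
τ_max > 101 MPa → exceeds allowable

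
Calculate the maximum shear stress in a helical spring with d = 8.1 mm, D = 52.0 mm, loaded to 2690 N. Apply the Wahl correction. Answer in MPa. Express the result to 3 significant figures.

827 MPa

Spring index C = D/d = 52.0/8.1 = 6.4198
K_W = (4C−1)/(4C−4) + 0.615/C = 24.679/21.679 + 0.0958 = 1.2342
τ₀ = 8FD/(πd³) = 8·2690·52.0/(π·8.1³) = 1.11904e+06/1669.6 = 670.26 MPa
τ_max = K·τ₀ = 1.2342 × 670.26 = 827.22 MPa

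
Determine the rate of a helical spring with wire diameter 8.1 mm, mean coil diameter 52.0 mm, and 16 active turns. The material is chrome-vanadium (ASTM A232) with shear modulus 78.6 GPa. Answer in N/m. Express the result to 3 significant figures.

k = Gd⁴/(8D³N_a) = (78.6×10³ × 8.1⁴) / (8 × 52.0³ × 16)
  = 3.38347e+08 / 1.79978e+07 = 18.799 N/mm = 18799 N/m

18800 N/m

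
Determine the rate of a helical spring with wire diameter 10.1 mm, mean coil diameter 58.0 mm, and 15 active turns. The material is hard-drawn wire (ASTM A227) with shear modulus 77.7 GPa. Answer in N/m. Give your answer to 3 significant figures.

34500 N/m

k = Gd⁴/(8D³N_a) = (77.7×10³ × 10.1⁴) / (8 × 58.0³ × 15)
  = 8.08549e+08 / 2.34134e+07 = 34.534 N/mm = 34534 N/m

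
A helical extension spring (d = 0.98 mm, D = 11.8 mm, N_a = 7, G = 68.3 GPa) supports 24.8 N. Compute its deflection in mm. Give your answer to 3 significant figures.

36.2 mm

k = Gd⁴/(8D³N_a) = (68.3×10³)(0.98⁴)/(8·11.8³·7) = 0.68469 N/mm
δ = F/k = 24.8 / 0.68469 = 36.221 mm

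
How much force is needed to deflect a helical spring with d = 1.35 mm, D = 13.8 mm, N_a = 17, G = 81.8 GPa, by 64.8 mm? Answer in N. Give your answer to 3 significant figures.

49.3 N

k = Gd⁴/(8D³N_a) = (81.8×10³)(1.35⁴)/(8·13.8³·17) = 0.76017 N/mm
F = k·δ = 0.76017 × 64.8 = 49.259 N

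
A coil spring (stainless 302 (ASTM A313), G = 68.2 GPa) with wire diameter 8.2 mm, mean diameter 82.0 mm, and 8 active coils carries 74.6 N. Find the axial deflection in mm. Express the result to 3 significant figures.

k = Gd⁴/(8D³N_a) = (68.2×10³)(8.2⁴)/(8·82.0³·8) = 8.7381 N/mm
δ = F/k = 74.6 / 8.7381 = 8.5373 mm

8.54 mm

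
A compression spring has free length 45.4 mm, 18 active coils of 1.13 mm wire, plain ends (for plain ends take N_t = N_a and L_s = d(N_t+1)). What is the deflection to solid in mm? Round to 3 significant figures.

23.9 mm

N_t = 18; L_s = 1.13·19 = 21.47 mm
δ_solid = L₀ − L_s = 45.4 − 21.47 = 23.93 mm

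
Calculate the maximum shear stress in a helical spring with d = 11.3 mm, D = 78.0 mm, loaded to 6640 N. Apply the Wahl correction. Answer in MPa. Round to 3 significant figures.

Spring index C = D/d = 78.0/11.3 = 6.9027
K_W = (4C−1)/(4C−4) + 0.615/C = 26.611/23.611 + 0.0891 = 1.2162
τ₀ = 8FD/(πd³) = 8·6640·78.0/(π·11.3³) = 4.14336e+06/4533 = 914.04 MPa
τ_max = K·τ₀ = 1.2162 × 914.04 = 1111.6 MPa

1110 MPa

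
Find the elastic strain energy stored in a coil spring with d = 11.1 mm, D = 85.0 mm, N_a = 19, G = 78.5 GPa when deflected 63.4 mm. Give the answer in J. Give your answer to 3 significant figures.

25.7 J

k = Gd⁴/(8D³N_a) = (78.5×10³)(11.1⁴)/(8·85.0³·19) = 12.766 N/mm
U = ½kδ² = 0.5 × 12.766 × 63.4² = 25657 N·mm = 25.657 J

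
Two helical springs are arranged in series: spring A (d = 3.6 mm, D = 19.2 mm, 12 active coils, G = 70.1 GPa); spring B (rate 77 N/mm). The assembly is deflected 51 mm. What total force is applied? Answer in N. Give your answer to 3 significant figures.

k_A = Gd⁴/(8D³N_a) = (70.1×10³)(3.6⁴)/(8·19.2³·12) = 17.328 N/mm
Series: 1/k_eq = 1/17.328 + 1/77 = 0.070696; k_eq = 14.145 N/mm
F = k_eq·δ = 14.145·51 = 721.39 N

721 N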